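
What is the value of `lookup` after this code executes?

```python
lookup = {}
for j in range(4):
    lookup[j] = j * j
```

Let's trace through this code step by step.

Initialize: lookup = {}
Entering loop: for j in range(4):

After execution: lookup = {0: 0, 1: 1, 2: 4, 3: 9}
{0: 0, 1: 1, 2: 4, 3: 9}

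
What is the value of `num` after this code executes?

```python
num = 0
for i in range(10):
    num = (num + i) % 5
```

Let's trace through this code step by step.

Initialize: num = 0
Entering loop: for i in range(10):

After execution: num = 0
0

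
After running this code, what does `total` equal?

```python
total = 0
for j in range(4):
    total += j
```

Let's trace through this code step by step.

Initialize: total = 0
Entering loop: for j in range(4):

After execution: total = 6
6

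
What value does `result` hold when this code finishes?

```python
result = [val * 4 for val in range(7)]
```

Let's trace through this code step by step.

Initialize: result = [val * 4 for val in range(7)]

After execution: result = [0, 4, 8, 12, 16, 20, 24]
[0, 4, 8, 12, 16, 20, 24]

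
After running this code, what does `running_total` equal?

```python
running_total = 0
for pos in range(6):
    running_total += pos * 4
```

Let's trace through this code step by step.

Initialize: running_total = 0
Entering loop: for pos in range(6):

After execution: running_total = 60
60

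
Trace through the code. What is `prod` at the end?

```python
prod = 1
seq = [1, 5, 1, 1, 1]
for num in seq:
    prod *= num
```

Let's trace through this code step by step.

Initialize: prod = 1
Initialize: seq = [1, 5, 1, 1, 1]
Entering loop: for num in seq:

After execution: prod = 5
5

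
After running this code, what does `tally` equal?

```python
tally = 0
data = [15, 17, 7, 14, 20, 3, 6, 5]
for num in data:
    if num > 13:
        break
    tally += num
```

Let's trace through this code step by step.

Initialize: tally = 0
Initialize: data = [15, 17, 7, 14, 20, 3, 6, 5]
Entering loop: for num in data:

After execution: tally = 0
0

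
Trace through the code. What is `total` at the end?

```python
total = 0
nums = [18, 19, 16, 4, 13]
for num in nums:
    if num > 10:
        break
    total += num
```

Let's trace through this code step by step.

Initialize: total = 0
Initialize: nums = [18, 19, 16, 4, 13]
Entering loop: for num in nums:

After execution: total = 0
0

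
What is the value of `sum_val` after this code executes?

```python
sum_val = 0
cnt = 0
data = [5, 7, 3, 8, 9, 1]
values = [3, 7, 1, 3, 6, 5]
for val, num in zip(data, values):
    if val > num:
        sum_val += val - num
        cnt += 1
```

Let's trace through this code step by step.

Initialize: sum_val = 0
Initialize: cnt = 0
Initialize: data = [5, 7, 3, 8, 9, 1]
Initialize: values = [3, 7, 1, 3, 6, 5]
Entering loop: for val, num in zip(data, values):

After execution: sum_val = 12
12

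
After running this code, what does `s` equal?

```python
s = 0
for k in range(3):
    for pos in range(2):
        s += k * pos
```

Let's trace through this code step by step.

Initialize: s = 0
Entering loop: for k in range(3):

After execution: s = 3
3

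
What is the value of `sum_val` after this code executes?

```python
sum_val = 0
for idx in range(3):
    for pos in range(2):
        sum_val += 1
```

Let's trace through this code step by step.

Initialize: sum_val = 0
Entering loop: for idx in range(3):

After execution: sum_val = 6
6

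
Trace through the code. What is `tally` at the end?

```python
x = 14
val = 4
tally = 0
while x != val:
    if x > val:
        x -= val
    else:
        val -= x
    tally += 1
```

Let's trace through this code step by step.

Initialize: x = 14
Initialize: val = 4
Initialize: tally = 0
Entering loop: while x != val:

After execution: tally = 4
4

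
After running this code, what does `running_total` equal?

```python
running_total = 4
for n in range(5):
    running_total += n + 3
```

Let's trace through this code step by step.

Initialize: running_total = 4
Entering loop: for n in range(5):

After execution: running_total = 29
29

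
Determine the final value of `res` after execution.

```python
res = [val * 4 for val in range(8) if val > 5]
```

Let's trace through this code step by step.

Initialize: res = [val * 4 for val in range(8) if val > 5]

After execution: res = [24, 28]
[24, 28]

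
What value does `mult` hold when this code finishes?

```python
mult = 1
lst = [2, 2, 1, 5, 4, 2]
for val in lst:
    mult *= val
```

Let's trace through this code step by step.

Initialize: mult = 1
Initialize: lst = [2, 2, 1, 5, 4, 2]
Entering loop: for val in lst:

After execution: mult = 160
160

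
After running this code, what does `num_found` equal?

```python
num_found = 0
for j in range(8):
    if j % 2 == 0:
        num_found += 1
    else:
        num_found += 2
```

Let's trace through this code step by step.

Initialize: num_found = 0
Entering loop: for j in range(8):

After execution: num_found = 12
12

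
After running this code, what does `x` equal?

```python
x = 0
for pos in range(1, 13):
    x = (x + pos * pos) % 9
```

Let's trace through this code step by step.

Initialize: x = 0
Entering loop: for pos in range(1, 13):

After execution: x = 2
2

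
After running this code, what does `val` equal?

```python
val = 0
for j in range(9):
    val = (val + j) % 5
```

Let's trace through this code step by step.

Initialize: val = 0
Entering loop: for j in range(9):

After execution: val = 1
1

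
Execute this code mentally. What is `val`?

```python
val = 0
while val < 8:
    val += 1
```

Let's trace through this code step by step.

Initialize: val = 0
Entering loop: while val < 8:

After execution: val = 8
8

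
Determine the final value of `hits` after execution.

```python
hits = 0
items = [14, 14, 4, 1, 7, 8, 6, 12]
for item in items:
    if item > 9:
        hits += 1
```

Let's trace through this code step by step.

Initialize: hits = 0
Initialize: items = [14, 14, 4, 1, 7, 8, 6, 12]
Entering loop: for item in items:

After execution: hits = 3
3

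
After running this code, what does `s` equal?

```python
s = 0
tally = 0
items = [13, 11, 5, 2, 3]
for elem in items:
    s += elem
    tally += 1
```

Let's trace through this code step by step.

Initialize: s = 0
Initialize: tally = 0
Initialize: items = [13, 11, 5, 2, 3]
Entering loop: for elem in items:

After execution: s = 34
34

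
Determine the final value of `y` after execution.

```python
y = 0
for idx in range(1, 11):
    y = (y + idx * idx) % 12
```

Let's trace through this code step by step.

Initialize: y = 0
Entering loop: for idx in range(1, 11):

After execution: y = 1
1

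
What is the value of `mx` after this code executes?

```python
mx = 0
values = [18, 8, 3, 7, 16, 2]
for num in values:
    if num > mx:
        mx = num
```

Let's trace through this code step by step.

Initialize: mx = 0
Initialize: values = [18, 8, 3, 7, 16, 2]
Entering loop: for num in values:

After execution: mx = 18
18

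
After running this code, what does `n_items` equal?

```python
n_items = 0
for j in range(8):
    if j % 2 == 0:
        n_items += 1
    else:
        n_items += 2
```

Let's trace through this code step by step.

Initialize: n_items = 0
Entering loop: for j in range(8):

After execution: n_items = 12
12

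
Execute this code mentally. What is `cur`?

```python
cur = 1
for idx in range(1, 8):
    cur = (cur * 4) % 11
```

Let's trace through this code step by step.

Initialize: cur = 1
Entering loop: for idx in range(1, 8):

After execution: cur = 5
5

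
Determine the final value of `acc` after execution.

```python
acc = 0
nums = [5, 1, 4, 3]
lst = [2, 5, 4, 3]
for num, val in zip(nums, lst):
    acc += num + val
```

Let's trace through this code step by step.

Initialize: acc = 0
Initialize: nums = [5, 1, 4, 3]
Initialize: lst = [2, 5, 4, 3]
Entering loop: for num, val in zip(nums, lst):

After execution: acc = 27
27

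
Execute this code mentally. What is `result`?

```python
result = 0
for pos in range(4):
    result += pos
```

Let's trace through this code step by step.

Initialize: result = 0
Entering loop: for pos in range(4):

After execution: result = 6
6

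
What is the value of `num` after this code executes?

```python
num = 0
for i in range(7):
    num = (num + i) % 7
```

Let's trace through this code step by step.

Initialize: num = 0
Entering loop: for i in range(7):

After execution: num = 0
0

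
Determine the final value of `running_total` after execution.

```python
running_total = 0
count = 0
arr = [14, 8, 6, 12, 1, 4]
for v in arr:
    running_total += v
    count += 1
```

Let's trace through this code step by step.

Initialize: running_total = 0
Initialize: count = 0
Initialize: arr = [14, 8, 6, 12, 1, 4]
Entering loop: for v in arr:

After execution: running_total = 45
45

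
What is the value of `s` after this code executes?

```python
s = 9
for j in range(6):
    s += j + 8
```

Let's trace through this code step by step.

Initialize: s = 9
Entering loop: for j in range(6):

After execution: s = 72
72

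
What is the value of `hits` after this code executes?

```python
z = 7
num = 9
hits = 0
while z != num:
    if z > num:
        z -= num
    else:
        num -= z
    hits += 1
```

Let's trace through this code step by step.

Initialize: z = 7
Initialize: num = 9
Initialize: hits = 0
Entering loop: while z != num:

After execution: hits = 5
5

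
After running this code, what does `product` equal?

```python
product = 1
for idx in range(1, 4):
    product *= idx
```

Let's trace through this code step by step.

Initialize: product = 1
Entering loop: for idx in range(1, 4):

After execution: product = 6
6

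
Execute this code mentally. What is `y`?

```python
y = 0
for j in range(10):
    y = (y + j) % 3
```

Let's trace through this code step by step.

Initialize: y = 0
Entering loop: for j in range(10):

After execution: y = 0
0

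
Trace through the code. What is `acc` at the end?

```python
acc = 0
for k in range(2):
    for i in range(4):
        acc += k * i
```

Let's trace through this code step by step.

Initialize: acc = 0
Entering loop: for k in range(2):

After execution: acc = 6
6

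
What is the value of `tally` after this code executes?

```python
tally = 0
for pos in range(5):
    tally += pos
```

Let's trace through this code step by step.

Initialize: tally = 0
Entering loop: for pos in range(5):

After execution: tally = 10
10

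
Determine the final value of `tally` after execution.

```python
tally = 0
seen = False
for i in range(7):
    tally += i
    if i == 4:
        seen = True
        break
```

Let's trace through this code step by step.

Initialize: tally = 0
Initialize: seen = False
Entering loop: for i in range(7):

After execution: tally = 10
10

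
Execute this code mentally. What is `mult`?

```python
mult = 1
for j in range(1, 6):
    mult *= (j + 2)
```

Let's trace through this code step by step.

Initialize: mult = 1
Entering loop: for j in range(1, 6):

After execution: mult = 2520
2520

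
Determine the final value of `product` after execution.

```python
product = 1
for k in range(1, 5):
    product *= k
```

Let's trace through this code step by step.

Initialize: product = 1
Entering loop: for k in range(1, 5):

After execution: product = 24
24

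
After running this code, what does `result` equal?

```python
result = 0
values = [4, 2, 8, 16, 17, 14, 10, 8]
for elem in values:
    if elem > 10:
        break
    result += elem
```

Let's trace through this code step by step.

Initialize: result = 0
Initialize: values = [4, 2, 8, 16, 17, 14, 10, 8]
Entering loop: for elem in values:

After execution: result = 14
14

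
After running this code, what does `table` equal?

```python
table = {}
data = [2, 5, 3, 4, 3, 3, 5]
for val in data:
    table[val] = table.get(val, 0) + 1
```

Let's trace through this code step by step.

Initialize: table = {}
Initialize: data = [2, 5, 3, 4, 3, 3, 5]
Entering loop: for val in data:

After execution: table = {2: 1, 5: 2, 3: 3, 4: 1}
{2: 1, 5: 2, 3: 3, 4: 1}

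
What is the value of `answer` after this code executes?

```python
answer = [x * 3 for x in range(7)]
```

Let's trace through this code step by step.

Initialize: answer = [x * 3 for x in range(7)]

After execution: answer = [0, 3, 6, 9, 12, 15, 18]
[0, 3, 6, 9, 12, 15, 18]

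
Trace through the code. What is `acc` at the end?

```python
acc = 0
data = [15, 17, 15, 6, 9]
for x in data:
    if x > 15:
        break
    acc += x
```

Let's trace through this code step by step.

Initialize: acc = 0
Initialize: data = [15, 17, 15, 6, 9]
Entering loop: for x in data:

After execution: acc = 15
15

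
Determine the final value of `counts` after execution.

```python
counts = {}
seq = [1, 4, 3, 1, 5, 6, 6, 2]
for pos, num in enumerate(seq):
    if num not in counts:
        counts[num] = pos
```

Let's trace through this code step by step.

Initialize: counts = {}
Initialize: seq = [1, 4, 3, 1, 5, 6, 6, 2]
Entering loop: for pos, num in enumerate(seq):

After execution: counts = {1: 0, 4: 1, 3: 2, 5: 4, 6: 5, 2: 7}
{1: 0, 4: 1, 3: 2, 5: 4, 6: 5, 2: 7}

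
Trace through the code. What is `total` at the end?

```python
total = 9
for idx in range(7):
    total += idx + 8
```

Let's trace through this code step by step.

Initialize: total = 9
Entering loop: for idx in range(7):

After execution: total = 86
86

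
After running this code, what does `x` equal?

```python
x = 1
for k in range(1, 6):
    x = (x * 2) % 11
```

Let's trace through this code step by step.

Initialize: x = 1
Entering loop: for k in range(1, 6):

After execution: x = 10
10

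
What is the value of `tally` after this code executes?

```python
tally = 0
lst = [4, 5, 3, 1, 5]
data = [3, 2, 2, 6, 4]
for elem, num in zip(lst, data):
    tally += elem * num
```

Let's trace through this code step by step.

Initialize: tally = 0
Initialize: lst = [4, 5, 3, 1, 5]
Initialize: data = [3, 2, 2, 6, 4]
Entering loop: for elem, num in zip(lst, data):

After execution: tally = 54
54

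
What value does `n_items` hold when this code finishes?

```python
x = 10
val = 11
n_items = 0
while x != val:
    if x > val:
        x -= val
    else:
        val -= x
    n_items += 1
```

Let's trace through this code step by step.

Initialize: x = 10
Initialize: val = 11
Initialize: n_items = 0
Entering loop: while x != val:

After execution: n_items = 10
10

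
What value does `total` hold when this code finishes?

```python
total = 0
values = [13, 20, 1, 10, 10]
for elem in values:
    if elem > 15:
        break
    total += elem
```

Let's trace through this code step by step.

Initialize: total = 0
Initialize: values = [13, 20, 1, 10, 10]
Entering loop: for elem in values:

After execution: total = 13
13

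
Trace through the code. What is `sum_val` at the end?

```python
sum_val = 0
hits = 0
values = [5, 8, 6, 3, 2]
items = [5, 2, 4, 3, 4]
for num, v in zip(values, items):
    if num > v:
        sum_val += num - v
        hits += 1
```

Let's trace through this code step by step.

Initialize: sum_val = 0
Initialize: hits = 0
Initialize: values = [5, 8, 6, 3, 2]
Initialize: items = [5, 2, 4, 3, 4]
Entering loop: for num, v in zip(values, items):

After execution: sum_val = 8
8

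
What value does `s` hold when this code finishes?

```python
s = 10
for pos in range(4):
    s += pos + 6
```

Let's trace through this code step by step.

Initialize: s = 10
Entering loop: for pos in range(4):

After execution: s = 40
40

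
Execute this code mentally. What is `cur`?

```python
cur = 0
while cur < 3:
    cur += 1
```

Let's trace through this code step by step.

Initialize: cur = 0
Entering loop: while cur < 3:

After execution: cur = 3
3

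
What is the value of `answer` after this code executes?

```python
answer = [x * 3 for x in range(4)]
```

Let's trace through this code step by step.

Initialize: answer = [x * 3 for x in range(4)]

After execution: answer = [0, 3, 6, 9]
[0, 3, 6, 9]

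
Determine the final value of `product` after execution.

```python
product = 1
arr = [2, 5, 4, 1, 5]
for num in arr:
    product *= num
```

Let's trace through this code step by step.

Initialize: product = 1
Initialize: arr = [2, 5, 4, 1, 5]
Entering loop: for num in arr:

After execution: product = 200
200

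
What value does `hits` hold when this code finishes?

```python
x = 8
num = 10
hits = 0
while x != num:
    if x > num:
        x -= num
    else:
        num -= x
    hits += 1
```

Let's trace through this code step by step.

Initialize: x = 8
Initialize: num = 10
Initialize: hits = 0
Entering loop: while x != num:

After execution: hits = 4
4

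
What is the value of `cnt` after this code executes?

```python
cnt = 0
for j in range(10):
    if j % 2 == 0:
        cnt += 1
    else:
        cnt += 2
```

Let's trace through this code step by step.

Initialize: cnt = 0
Entering loop: for j in range(10):

After execution: cnt = 15
15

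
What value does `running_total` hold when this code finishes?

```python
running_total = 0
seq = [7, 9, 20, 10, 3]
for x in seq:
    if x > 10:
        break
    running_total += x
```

Let's trace through this code step by step.

Initialize: running_total = 0
Initialize: seq = [7, 9, 20, 10, 3]
Entering loop: for x in seq:

After execution: running_total = 16
16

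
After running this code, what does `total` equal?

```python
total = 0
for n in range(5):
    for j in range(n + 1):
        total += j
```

Let's trace through this code step by step.

Initialize: total = 0
Entering loop: for n in range(5):

After execution: total = 20
20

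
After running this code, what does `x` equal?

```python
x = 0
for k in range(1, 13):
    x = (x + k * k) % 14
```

Let's trace through this code step by step.

Initialize: x = 0
Entering loop: for k in range(1, 13):

After execution: x = 6
6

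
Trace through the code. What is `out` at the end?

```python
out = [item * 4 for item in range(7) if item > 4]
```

Let's trace through this code step by step.

Initialize: out = [item * 4 for item in range(7) if item > 4]

After execution: out = [20, 24]
[20, 24]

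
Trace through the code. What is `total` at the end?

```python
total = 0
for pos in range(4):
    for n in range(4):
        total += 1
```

Let's trace through this code step by step.

Initialize: total = 0
Entering loop: for pos in range(4):

After execution: total = 16
16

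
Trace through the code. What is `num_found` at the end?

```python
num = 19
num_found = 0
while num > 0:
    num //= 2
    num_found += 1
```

Let's trace through this code step by step.

Initialize: num = 19
Initialize: num_found = 0
Entering loop: while num > 0:

After execution: num_found = 5
5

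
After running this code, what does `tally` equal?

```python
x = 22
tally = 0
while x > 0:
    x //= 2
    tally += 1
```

Let's trace through this code step by step.

Initialize: x = 22
Initialize: tally = 0
Entering loop: while x > 0:

After execution: tally = 5
5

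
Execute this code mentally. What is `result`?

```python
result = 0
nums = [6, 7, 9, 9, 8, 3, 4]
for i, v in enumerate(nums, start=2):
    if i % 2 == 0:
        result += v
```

Let's trace through this code step by step.

Initialize: result = 0
Initialize: nums = [6, 7, 9, 9, 8, 3, 4]
Entering loop: for i, v in enumerate(nums, start=2):

After execution: result = 27
27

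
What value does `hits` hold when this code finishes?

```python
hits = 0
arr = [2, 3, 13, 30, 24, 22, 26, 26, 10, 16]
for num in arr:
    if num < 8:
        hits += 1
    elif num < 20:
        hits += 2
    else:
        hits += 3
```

Let's trace through this code step by step.

Initialize: hits = 0
Initialize: arr = [2, 3, 13, 30, 24, 22, 26, 26, 10, 16]
Entering loop: for num in arr:

After execution: hits = 23
23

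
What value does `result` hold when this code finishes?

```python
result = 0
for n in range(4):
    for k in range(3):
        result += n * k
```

Let's trace through this code step by step.

Initialize: result = 0
Entering loop: for n in range(4):

After execution: result = 18
18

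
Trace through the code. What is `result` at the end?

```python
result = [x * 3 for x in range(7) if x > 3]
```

Let's trace through this code step by step.

Initialize: result = [x * 3 for x in range(7) if x > 3]

After execution: result = [12, 15, 18]
[12, 15, 18]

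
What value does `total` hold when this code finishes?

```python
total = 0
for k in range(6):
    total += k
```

Let's trace through this code step by step.

Initialize: total = 0
Entering loop: for k in range(6):

After execution: total = 15
15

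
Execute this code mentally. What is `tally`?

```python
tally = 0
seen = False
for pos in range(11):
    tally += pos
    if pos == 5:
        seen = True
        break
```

Let's trace through this code step by step.

Initialize: tally = 0
Initialize: seen = False
Entering loop: for pos in range(11):

After execution: tally = 15
15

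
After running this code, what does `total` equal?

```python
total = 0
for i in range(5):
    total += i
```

Let's trace through this code step by step.

Initialize: total = 0
Entering loop: for i in range(5):

After execution: total = 10
10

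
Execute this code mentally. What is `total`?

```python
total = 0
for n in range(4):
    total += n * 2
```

Let's trace through this code step by step.

Initialize: total = 0
Entering loop: for n in range(4):

After execution: total = 12
12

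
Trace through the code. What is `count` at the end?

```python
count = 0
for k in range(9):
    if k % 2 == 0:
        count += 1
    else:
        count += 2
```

Let's trace through this code step by step.

Initialize: count = 0
Entering loop: for k in range(9):

After execution: count = 13
13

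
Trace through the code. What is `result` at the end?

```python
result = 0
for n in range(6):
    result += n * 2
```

Let's trace through this code step by step.

Initialize: result = 0
Entering loop: for n in range(6):

After execution: result = 30
30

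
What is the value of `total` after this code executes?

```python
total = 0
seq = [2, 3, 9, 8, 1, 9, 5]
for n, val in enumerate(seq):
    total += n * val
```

Let's trace through this code step by step.

Initialize: total = 0
Initialize: seq = [2, 3, 9, 8, 1, 9, 5]
Entering loop: for n, val in enumerate(seq):

After execution: total = 124
124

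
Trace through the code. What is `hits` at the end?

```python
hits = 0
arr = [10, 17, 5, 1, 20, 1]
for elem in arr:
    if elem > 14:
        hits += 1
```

Let's trace through this code step by step.

Initialize: hits = 0
Initialize: arr = [10, 17, 5, 1, 20, 1]
Entering loop: for elem in arr:

After execution: hits = 2
2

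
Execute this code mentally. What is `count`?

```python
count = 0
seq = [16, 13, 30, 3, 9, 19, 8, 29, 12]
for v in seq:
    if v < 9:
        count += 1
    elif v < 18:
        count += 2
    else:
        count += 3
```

Let's trace through this code step by step.

Initialize: count = 0
Initialize: seq = [16, 13, 30, 3, 9, 19, 8, 29, 12]
Entering loop: for v in seq:

After execution: count = 19
19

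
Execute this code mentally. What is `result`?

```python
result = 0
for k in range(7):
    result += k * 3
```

Let's trace through this code step by step.

Initialize: result = 0
Entering loop: for k in range(7):

After execution: result = 63
63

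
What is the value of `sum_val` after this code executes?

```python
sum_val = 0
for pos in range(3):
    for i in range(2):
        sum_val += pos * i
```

Let's trace through this code step by step.

Initialize: sum_val = 0
Entering loop: for pos in range(3):

After execution: sum_val = 3
3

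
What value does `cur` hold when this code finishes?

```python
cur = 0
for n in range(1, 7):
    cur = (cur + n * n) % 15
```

Let's trace through this code step by step.

Initialize: cur = 0
Entering loop: for n in range(1, 7):

After execution: cur = 1
1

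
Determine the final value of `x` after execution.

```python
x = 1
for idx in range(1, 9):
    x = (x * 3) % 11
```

Let's trace through this code step by step.

Initialize: x = 1
Entering loop: for idx in range(1, 9):

After execution: x = 5
5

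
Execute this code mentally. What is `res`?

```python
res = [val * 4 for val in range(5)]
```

Let's trace through this code step by step.

Initialize: res = [val * 4 for val in range(5)]

After execution: res = [0, 4, 8, 12, 16]
[0, 4, 8, 12, 16]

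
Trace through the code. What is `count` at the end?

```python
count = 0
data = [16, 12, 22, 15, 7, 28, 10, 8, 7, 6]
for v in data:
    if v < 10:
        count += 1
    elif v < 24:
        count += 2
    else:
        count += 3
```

Let's trace through this code step by step.

Initialize: count = 0
Initialize: data = [16, 12, 22, 15, 7, 28, 10, 8, 7, 6]
Entering loop: for v in data:

After execution: count = 17
17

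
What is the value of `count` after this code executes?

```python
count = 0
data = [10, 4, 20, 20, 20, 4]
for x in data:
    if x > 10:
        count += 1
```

Let's trace through this code step by step.

Initialize: count = 0
Initialize: data = [10, 4, 20, 20, 20, 4]
Entering loop: for x in data:

After execution: count = 3
3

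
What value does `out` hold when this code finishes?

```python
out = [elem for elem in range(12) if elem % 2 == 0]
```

Let's trace through this code step by step.

Initialize: out = [elem for elem in range(12) if elem % 2 == 0]

After execution: out = [0, 2, 4, 6, 8, 10]
[0, 2, 4, 6, 8, 10]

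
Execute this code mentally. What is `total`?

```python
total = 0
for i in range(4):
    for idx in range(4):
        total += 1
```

Let's trace through this code step by step.

Initialize: total = 0
Entering loop: for i in range(4):

After execution: total = 16
16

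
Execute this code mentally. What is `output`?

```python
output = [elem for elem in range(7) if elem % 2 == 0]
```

Let's trace through this code step by step.

Initialize: output = [elem for elem in range(7) if elem % 2 == 0]

After execution: output = [0, 2, 4, 6]
[0, 2, 4, 6]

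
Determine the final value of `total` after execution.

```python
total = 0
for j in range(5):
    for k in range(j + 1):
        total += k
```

Let's trace through this code step by step.

Initialize: total = 0
Entering loop: for j in range(5):

After execution: total = 20
20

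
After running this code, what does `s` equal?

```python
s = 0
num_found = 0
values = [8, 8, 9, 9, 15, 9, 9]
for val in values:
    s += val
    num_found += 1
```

Let's trace through this code step by step.

Initialize: s = 0
Initialize: num_found = 0
Initialize: values = [8, 8, 9, 9, 15, 9, 9]
Entering loop: for val in values:

After execution: s = 67
67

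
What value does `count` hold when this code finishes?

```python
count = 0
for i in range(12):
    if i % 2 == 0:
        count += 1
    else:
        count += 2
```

Let's trace through this code step by step.

Initialize: count = 0
Entering loop: for i in range(12):

After execution: count = 18
18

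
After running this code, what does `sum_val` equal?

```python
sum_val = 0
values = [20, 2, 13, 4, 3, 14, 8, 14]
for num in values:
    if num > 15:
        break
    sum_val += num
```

Let's trace through this code step by step.

Initialize: sum_val = 0
Initialize: values = [20, 2, 13, 4, 3, 14, 8, 14]
Entering loop: for num in values:

After execution: sum_val = 0
0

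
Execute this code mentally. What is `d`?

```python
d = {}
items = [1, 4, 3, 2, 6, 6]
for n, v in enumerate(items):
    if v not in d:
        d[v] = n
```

Let's trace through this code step by step.

Initialize: d = {}
Initialize: items = [1, 4, 3, 2, 6, 6]
Entering loop: for n, v in enumerate(items):

After execution: d = {1: 0, 4: 1, 3: 2, 2: 3, 6: 4}
{1: 0, 4: 1, 3: 2, 2: 3, 6: 4}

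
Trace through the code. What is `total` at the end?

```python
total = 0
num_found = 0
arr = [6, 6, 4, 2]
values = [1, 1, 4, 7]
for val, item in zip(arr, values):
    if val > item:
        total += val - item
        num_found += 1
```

Let's trace through this code step by step.

Initialize: total = 0
Initialize: num_found = 0
Initialize: arr = [6, 6, 4, 2]
Initialize: values = [1, 1, 4, 7]
Entering loop: for val, item in zip(arr, values):

After execution: total = 10
10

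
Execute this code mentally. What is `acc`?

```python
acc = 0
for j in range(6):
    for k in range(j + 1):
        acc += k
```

Let's trace through this code step by step.

Initialize: acc = 0
Entering loop: for j in range(6):

After execution: acc = 35
35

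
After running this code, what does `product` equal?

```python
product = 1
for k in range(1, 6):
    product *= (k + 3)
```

Let's trace through this code step by step.

Initialize: product = 1
Entering loop: for k in range(1, 6):

After execution: product = 6720
6720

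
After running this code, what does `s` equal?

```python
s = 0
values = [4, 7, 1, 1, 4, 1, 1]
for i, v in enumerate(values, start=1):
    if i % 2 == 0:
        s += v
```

Let's trace through this code step by step.

Initialize: s = 0
Initialize: values = [4, 7, 1, 1, 4, 1, 1]
Entering loop: for i, v in enumerate(values, start=1):

After execution: s = 9
9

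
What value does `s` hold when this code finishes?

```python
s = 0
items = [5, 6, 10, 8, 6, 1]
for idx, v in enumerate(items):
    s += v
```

Let's trace through this code step by step.

Initialize: s = 0
Initialize: items = [5, 6, 10, 8, 6, 1]
Entering loop: for idx, v in enumerate(items):

After execution: s = 36
36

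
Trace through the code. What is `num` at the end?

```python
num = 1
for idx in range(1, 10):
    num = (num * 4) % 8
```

Let's trace through this code step by step.

Initialize: num = 1
Entering loop: for idx in range(1, 10):

After execution: num = 0
0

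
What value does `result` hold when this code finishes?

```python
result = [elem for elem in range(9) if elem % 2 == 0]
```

Let's trace through this code step by step.

Initialize: result = [elem for elem in range(9) if elem % 2 == 0]

After execution: result = [0, 2, 4, 6, 8]
[0, 2, 4, 6, 8]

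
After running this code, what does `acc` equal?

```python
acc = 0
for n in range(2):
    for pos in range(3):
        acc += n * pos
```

Let's trace through this code step by step.

Initialize: acc = 0
Entering loop: for n in range(2):

After execution: acc = 3
3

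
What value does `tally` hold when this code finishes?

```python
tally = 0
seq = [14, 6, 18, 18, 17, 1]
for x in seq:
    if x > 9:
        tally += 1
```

Let's trace through this code step by step.

Initialize: tally = 0
Initialize: seq = [14, 6, 18, 18, 17, 1]
Entering loop: for x in seq:

After execution: tally = 4
4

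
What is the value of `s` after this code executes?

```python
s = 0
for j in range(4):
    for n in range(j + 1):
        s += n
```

Let's trace through this code step by step.

Initialize: s = 0
Entering loop: for j in range(4):

After execution: s = 10
10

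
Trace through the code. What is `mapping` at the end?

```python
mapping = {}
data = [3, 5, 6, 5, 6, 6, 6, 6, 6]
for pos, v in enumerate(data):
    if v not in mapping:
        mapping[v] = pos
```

Let's trace through this code step by step.

Initialize: mapping = {}
Initialize: data = [3, 5, 6, 5, 6, 6, 6, 6, 6]
Entering loop: for pos, v in enumerate(data):

After execution: mapping = {3: 0, 5: 1, 6: 2}
{3: 0, 5: 1, 6: 2}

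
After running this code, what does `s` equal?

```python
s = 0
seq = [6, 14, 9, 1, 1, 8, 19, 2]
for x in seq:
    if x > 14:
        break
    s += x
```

Let's trace through this code step by step.

Initialize: s = 0
Initialize: seq = [6, 14, 9, 1, 1, 8, 19, 2]
Entering loop: for x in seq:

After execution: s = 39
39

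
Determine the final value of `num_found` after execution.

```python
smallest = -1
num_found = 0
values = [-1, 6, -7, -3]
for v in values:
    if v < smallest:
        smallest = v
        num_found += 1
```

Let's trace through this code step by step.

Initialize: smallest = -1
Initialize: num_found = 0
Initialize: values = [-1, 6, -7, -3]
Entering loop: for v in values:

After execution: num_found = 1
1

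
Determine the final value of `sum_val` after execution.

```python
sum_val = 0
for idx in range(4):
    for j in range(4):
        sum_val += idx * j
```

Let's trace through this code step by step.

Initialize: sum_val = 0
Entering loop: for idx in range(4):

After execution: sum_val = 36
36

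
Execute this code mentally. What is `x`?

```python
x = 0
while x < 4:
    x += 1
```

Let's trace through this code step by step.

Initialize: x = 0
Entering loop: while x < 4:

After execution: x = 4
4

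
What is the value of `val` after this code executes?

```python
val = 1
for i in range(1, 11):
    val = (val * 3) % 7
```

Let's trace through this code step by step.

Initialize: val = 1
Entering loop: for i in range(1, 11):

After execution: val = 4
4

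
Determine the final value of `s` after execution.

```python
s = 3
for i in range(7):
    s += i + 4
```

Let's trace through this code step by step.

Initialize: s = 3
Entering loop: for i in range(7):

After execution: s = 52
52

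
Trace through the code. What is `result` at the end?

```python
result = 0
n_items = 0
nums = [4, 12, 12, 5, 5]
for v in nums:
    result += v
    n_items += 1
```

Let's trace through this code step by step.

Initialize: result = 0
Initialize: n_items = 0
Initialize: nums = [4, 12, 12, 5, 5]
Entering loop: for v in nums:

After execution: result = 38
38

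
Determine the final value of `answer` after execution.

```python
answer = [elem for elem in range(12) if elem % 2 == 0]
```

Let's trace through this code step by step.

Initialize: answer = [elem for elem in range(12) if elem % 2 == 0]

After execution: answer = [0, 2, 4, 6, 8, 10]
[0, 2, 4, 6, 8, 10]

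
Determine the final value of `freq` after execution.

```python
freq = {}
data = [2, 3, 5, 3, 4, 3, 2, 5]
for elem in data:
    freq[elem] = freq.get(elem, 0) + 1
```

Let's trace through this code step by step.

Initialize: freq = {}
Initialize: data = [2, 3, 5, 3, 4, 3, 2, 5]
Entering loop: for elem in data:

After execution: freq = {2: 2, 3: 3, 5: 2, 4: 1}
{2: 2, 3: 3, 5: 2, 4: 1}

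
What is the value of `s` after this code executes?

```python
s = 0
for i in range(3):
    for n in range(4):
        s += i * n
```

Let's trace through this code step by step.

Initialize: s = 0
Entering loop: for i in range(3):

After execution: s = 18
18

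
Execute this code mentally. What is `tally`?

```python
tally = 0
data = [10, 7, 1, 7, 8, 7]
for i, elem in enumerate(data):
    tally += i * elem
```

Let's trace through this code step by step.

Initialize: tally = 0
Initialize: data = [10, 7, 1, 7, 8, 7]
Entering loop: for i, elem in enumerate(data):

After execution: tally = 97
97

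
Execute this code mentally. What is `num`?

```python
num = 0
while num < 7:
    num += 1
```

Let's trace through this code step by step.

Initialize: num = 0
Entering loop: while num < 7:

After execution: num = 7
7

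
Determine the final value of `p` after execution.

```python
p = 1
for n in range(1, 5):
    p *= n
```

Let's trace through this code step by step.

Initialize: p = 1
Entering loop: for n in range(1, 5):

After execution: p = 24
24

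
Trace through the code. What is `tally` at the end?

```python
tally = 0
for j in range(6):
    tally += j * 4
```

Let's trace through this code step by step.

Initialize: tally = 0
Entering loop: for j in range(6):

After execution: tally = 60
60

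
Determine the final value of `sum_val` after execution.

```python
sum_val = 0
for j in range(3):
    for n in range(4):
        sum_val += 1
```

Let's trace through this code step by step.

Initialize: sum_val = 0
Entering loop: for j in range(3):

After execution: sum_val = 12
12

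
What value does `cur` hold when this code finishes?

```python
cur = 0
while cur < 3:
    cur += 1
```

Let's trace through this code step by step.

Initialize: cur = 0
Entering loop: while cur < 3:

After execution: cur = 3
3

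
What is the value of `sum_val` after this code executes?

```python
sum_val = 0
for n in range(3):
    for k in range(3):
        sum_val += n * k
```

Let's trace through this code step by step.

Initialize: sum_val = 0
Entering loop: for n in range(3):

After execution: sum_val = 9
9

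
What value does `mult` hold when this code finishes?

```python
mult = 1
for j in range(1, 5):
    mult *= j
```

Let's trace through this code step by step.

Initialize: mult = 1
Entering loop: for j in range(1, 5):

After execution: mult = 24
24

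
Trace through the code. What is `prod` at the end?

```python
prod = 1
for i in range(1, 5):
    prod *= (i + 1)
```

Let's trace through this code step by step.

Initialize: prod = 1
Entering loop: for i in range(1, 5):

After execution: prod = 120
120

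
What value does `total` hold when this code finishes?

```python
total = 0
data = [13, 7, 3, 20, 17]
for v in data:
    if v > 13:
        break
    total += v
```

Let's trace through this code step by step.

Initialize: total = 0
Initialize: data = [13, 7, 3, 20, 17]
Entering loop: for v in data:

After execution: total = 23
23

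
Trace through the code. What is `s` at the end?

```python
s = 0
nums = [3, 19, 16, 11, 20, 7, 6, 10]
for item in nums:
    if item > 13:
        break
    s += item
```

Let's trace through this code step by step.

Initialize: s = 0
Initialize: nums = [3, 19, 16, 11, 20, 7, 6, 10]
Entering loop: for item in nums:

After execution: s = 3
3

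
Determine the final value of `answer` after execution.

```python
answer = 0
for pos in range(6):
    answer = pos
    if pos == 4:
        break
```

Let's trace through this code step by step.

Initialize: answer = 0
Entering loop: for pos in range(6):

After execution: answer = 4
4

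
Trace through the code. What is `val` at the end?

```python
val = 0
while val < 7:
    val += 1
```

Let's trace through this code step by step.

Initialize: val = 0
Entering loop: while val < 7:

After execution: val = 7
7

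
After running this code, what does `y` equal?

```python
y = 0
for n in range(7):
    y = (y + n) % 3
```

Let's trace through this code step by step.

Initialize: y = 0
Entering loop: for n in range(7):

After execution: y = 0
0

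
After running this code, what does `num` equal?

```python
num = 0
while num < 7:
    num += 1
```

Let's trace through this code step by step.

Initialize: num = 0
Entering loop: while num < 7:

After execution: num = 7
7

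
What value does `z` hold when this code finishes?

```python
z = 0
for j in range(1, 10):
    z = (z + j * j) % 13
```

Let's trace through this code step by step.

Initialize: z = 0
Entering loop: for j in range(1, 10):

After execution: z = 12
12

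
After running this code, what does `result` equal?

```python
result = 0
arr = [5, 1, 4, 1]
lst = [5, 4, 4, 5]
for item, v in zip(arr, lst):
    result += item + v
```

Let's trace through this code step by step.

Initialize: result = 0
Initialize: arr = [5, 1, 4, 1]
Initialize: lst = [5, 4, 4, 5]
Entering loop: for item, v in zip(arr, lst):

After execution: result = 29
29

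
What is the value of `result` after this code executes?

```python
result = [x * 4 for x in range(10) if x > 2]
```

Let's trace through this code step by step.

Initialize: result = [x * 4 for x in range(10) if x > 2]

After execution: result = [12, 16, 20, 24, 28, 32, 36]
[12, 16, 20, 24, 28, 32, 36]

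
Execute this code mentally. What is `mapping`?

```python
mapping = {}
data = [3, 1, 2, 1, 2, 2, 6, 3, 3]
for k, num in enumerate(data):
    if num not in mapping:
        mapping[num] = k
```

Let's trace through this code step by step.

Initialize: mapping = {}
Initialize: data = [3, 1, 2, 1, 2, 2, 6, 3, 3]
Entering loop: for k, num in enumerate(data):

After execution: mapping = {3: 0, 1: 1, 2: 2, 6: 6}
{3: 0, 1: 1, 2: 2, 6: 6}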